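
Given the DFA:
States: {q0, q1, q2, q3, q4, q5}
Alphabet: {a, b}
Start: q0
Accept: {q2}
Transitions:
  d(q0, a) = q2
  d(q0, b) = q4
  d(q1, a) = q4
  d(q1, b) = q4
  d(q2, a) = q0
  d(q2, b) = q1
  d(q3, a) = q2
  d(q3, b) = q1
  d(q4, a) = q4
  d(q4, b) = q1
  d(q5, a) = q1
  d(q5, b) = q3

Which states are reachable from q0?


BFS from q0:
  layer 0: {q0}
  layer 1: {q2, q4}
  layer 2: {q1}

{q0, q1, q2, q4}


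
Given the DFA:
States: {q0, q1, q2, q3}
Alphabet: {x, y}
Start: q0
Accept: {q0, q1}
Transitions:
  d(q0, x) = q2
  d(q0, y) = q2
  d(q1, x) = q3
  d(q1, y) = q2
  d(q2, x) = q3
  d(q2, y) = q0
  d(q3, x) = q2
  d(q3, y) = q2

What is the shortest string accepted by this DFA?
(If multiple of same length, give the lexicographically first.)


BFS by string length (lex-first path to each state shown):
  len 0: q0<-""
Found accept state at length 0.

"" (empty string)


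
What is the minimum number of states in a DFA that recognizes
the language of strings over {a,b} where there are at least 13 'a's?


States: count = 0, 1, ..., 12, and a final '>= 13' state.
Total: 13 + 1 = 14. Accept = '>= 13' state.

14


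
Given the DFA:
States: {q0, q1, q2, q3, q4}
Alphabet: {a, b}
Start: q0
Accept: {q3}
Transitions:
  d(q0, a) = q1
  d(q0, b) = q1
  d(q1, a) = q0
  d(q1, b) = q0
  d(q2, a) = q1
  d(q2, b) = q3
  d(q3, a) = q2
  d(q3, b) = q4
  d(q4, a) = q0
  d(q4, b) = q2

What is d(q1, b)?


Looking up transition d(q1, b)

q0


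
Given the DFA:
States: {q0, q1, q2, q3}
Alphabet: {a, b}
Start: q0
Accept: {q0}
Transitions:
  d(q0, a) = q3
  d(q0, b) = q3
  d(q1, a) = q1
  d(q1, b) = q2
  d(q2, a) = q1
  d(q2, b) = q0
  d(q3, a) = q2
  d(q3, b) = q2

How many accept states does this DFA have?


Accept states listed: {q0}
Counting: q0(1)

1


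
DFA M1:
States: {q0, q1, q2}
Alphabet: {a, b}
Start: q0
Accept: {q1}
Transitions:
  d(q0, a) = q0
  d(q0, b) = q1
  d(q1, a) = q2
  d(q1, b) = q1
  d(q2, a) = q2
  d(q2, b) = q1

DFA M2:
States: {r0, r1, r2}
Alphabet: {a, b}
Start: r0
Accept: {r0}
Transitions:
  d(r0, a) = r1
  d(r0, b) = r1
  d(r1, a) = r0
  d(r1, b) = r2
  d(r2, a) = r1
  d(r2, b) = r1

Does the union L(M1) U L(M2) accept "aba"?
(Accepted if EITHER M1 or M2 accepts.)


M1: final=q2 accepted=False
M2: final=r1 accepted=False

No, union rejects (neither accepts)


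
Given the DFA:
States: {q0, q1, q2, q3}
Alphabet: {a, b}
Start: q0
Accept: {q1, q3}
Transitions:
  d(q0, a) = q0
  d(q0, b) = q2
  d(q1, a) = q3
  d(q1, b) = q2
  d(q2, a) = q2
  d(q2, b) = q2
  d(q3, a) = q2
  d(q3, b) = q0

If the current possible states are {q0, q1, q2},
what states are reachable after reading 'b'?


Apply transition on 'b' from each current state:
  d(q0, b) = q2
  d(q1, b) = q2
  d(q2, b) = q2

{q2}


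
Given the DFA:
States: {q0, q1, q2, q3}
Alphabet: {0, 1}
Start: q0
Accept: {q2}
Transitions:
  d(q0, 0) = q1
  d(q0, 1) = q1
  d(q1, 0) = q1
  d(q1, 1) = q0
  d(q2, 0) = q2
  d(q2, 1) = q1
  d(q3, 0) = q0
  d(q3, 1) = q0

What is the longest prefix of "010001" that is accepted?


Run the DFA, marking each prefix where the state is accepting:
  "" -> q0 [reject]
  "0" -> q1 [reject]
  "01" -> q0 [reject]
  "010" -> q1 [reject]
  "0100" -> q1 [reject]
  "01000" -> q1 [reject]
  "010001" -> q0 [reject]

No prefix is accepted


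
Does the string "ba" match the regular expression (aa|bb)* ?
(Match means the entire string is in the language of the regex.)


|string| = 2; first = 'b'; last = 'a'

No, "ba" does not match (aa|bb)*


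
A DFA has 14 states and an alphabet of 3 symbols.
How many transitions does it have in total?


Each state has exactly one transition per symbol.
14 * 3 = 42

42


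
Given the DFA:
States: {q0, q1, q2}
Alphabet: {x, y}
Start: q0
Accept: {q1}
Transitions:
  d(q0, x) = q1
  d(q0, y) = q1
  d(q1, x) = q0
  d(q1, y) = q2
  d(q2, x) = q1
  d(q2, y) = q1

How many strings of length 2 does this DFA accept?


Enumerating all length-2 strings:
  "xx" -> q0 [reject]
  "xy" -> q2 [reject]
  "yx" -> q0 [reject]
  "yy" -> q2 [reject]

0 out of 4


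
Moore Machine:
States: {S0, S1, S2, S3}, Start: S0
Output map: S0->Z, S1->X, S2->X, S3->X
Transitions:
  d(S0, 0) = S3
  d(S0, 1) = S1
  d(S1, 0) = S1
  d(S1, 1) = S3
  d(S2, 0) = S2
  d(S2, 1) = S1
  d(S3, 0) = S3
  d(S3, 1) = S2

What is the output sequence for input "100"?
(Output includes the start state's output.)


Start: S0 (output Z)
  --1--> S1 (output X)
  --0--> S1 (output X)
  --0--> S1 (output X)

"ZXXX"


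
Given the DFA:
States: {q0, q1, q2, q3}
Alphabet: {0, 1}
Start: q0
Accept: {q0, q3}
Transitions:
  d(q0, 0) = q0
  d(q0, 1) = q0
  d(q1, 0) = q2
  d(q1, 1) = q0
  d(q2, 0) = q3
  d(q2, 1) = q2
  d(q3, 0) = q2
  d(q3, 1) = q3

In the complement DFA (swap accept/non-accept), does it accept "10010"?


Trace: q0 -> q0 -> q0 -> q0 -> q0 -> q0
Final: q0
Original accept: {q0, q3}
Complement: q0 is in original accept

No, complement rejects (original accepts)


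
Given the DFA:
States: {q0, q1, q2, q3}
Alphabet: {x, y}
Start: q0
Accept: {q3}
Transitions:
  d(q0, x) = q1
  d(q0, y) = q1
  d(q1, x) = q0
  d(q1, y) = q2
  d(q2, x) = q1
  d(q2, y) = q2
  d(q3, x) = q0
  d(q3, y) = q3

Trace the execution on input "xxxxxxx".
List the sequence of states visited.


Input: xxxxxxx
d(q0, x) = q1
d(q1, x) = q0
d(q0, x) = q1
d(q1, x) = q0
d(q0, x) = q1
d(q1, x) = q0
d(q0, x) = q1


q0 -> q1 -> q0 -> q1 -> q0 -> q1 -> q0 -> q1


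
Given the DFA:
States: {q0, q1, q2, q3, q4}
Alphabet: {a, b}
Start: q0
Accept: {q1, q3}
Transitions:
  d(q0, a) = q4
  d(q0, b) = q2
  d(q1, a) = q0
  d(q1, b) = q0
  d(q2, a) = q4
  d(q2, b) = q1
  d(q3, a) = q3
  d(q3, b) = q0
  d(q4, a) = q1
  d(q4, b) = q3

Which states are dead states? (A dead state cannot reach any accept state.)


Forward reachability from each state:
  q0 -> reaches accept state q1 (live)
  q1 -> reaches accept state q1 (live)
  q2 -> reaches accept state q1 (live)
  q3 -> reaches accept state q1 (live)
  q4 -> reaches accept state q1 (live)

None (all states can reach an accept state)


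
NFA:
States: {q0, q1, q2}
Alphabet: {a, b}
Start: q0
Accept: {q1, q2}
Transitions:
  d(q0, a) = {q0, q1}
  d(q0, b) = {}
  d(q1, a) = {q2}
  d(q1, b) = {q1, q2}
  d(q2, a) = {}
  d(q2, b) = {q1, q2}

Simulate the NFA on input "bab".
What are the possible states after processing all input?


Start: {q0}
  --b--> {}
  --a--> {}
  --b--> {}

{} (empty set, no valid transitions)


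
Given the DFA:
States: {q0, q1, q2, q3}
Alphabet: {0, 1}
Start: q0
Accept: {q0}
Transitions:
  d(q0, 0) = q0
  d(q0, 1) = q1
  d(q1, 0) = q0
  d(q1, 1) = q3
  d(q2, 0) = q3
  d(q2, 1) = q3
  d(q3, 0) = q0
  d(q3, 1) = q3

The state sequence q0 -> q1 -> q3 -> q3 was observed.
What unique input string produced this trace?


Trace back each transition to find the symbol:
  q0 --[1]--> q1
  q1 --[1]--> q3
  q3 --[1]--> q3

"111"


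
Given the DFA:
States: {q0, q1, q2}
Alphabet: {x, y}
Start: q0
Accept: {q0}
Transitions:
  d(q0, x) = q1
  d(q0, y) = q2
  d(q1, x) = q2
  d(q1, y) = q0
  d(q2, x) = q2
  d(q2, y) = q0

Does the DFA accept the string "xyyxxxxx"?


Trace: q0 -> q1 -> q0 -> q2 -> q2 -> q2 -> q2 -> q2 -> q2
Final state: q2
Accept states: {q0}

No, rejected (final state q2 is not an accept state)


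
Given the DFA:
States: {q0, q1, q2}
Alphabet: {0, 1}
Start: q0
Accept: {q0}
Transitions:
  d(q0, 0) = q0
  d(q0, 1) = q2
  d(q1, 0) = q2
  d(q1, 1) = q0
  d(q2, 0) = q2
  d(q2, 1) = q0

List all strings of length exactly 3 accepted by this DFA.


All strings of length 3: 8 total
Accepted: 4

"000", "011", "101", "110"


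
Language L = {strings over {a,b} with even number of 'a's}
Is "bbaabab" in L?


count('a') = 3; 3 mod 2 = 1

No, "bbaabab" is not in L


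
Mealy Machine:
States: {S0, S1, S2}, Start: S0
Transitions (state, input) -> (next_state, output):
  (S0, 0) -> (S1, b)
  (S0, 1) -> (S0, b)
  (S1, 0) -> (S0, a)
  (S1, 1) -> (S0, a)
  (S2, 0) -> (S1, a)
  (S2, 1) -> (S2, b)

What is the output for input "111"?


Step-by-step:
  (S0, 1) -> (S0, b)
  (S0, 1) -> (S0, b)
  (S0, 1) -> (S0, b)

"bbb"


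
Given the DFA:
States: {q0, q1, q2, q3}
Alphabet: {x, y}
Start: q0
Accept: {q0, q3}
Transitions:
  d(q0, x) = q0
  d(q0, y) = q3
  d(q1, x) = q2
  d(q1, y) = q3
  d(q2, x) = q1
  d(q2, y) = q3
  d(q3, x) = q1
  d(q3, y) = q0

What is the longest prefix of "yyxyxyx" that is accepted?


Run the DFA, marking each prefix where the state is accepting:
  "" -> q0 [accept]
  "y" -> q3 [accept]
  "yy" -> q0 [accept]
  "yyx" -> q0 [accept]
  "yyxy" -> q3 [accept]
  "yyxyx" -> q1 [reject]
  "yyxyxy" -> q3 [accept]
  "yyxyxyx" -> q1 [reject]

"yyxyxy"


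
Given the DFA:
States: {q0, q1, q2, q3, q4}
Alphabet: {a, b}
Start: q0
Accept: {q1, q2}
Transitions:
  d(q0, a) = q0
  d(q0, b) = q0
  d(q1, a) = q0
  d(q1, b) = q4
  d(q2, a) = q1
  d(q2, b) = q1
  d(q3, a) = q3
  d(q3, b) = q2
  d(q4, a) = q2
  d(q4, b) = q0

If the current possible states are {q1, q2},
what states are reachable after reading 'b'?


Apply transition on 'b' from each current state:
  d(q1, b) = q4
  d(q2, b) = q1

{q1, q4}


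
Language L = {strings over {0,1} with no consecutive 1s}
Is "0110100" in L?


'11' occurs at index 1

No, "0110100" is not in L


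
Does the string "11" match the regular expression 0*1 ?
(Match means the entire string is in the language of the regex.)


|string| = 2; first = '1'; last = '1'

No, "11" does not match 0*1


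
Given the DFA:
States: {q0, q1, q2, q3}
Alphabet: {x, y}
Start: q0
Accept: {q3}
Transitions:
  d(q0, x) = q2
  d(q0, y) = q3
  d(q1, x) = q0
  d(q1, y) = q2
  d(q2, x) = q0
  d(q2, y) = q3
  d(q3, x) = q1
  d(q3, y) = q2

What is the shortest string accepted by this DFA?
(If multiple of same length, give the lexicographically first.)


BFS by string length (lex-first path to each state shown):
  len 0: q0<-""
  len 1: q2<-"x", q3<-"y"
Found accept state at length 1.

"y"


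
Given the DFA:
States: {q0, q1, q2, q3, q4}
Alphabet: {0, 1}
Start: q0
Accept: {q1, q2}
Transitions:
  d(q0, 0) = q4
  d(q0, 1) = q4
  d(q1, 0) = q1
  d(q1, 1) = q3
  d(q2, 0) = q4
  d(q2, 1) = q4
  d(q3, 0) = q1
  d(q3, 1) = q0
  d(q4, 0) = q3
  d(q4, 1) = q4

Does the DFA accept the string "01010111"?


Trace: q0 -> q4 -> q4 -> q3 -> q0 -> q4 -> q4 -> q4 -> q4
Final state: q4
Accept states: {q1, q2}

No, rejected (final state q4 is not an accept state)


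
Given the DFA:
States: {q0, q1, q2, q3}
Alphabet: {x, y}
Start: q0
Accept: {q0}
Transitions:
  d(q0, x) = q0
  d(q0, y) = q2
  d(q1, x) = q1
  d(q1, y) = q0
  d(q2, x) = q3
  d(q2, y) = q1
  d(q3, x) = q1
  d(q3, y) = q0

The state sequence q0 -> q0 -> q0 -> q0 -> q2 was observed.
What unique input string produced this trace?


Trace back each transition to find the symbol:
  q0 --[x]--> q0
  q0 --[x]--> q0
  q0 --[x]--> q0
  q0 --[y]--> q2

"xxxy"


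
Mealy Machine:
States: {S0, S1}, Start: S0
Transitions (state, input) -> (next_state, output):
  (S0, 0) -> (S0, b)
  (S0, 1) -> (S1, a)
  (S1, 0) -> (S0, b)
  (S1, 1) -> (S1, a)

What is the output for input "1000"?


Step-by-step:
  (S0, 1) -> (S1, a)
  (S1, 0) -> (S0, b)
  (S0, 0) -> (S0, b)
  (S0, 0) -> (S0, b)

"abbb"


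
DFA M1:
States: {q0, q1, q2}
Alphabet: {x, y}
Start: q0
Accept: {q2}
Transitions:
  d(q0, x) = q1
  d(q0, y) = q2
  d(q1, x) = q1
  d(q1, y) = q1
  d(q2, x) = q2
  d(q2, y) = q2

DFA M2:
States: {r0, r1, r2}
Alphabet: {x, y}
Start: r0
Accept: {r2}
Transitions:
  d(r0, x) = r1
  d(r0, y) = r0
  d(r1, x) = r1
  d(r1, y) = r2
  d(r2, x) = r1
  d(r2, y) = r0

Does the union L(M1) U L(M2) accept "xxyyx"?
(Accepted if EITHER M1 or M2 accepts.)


M1: final=q1 accepted=False
M2: final=r1 accepted=False

No, union rejects (neither accepts)


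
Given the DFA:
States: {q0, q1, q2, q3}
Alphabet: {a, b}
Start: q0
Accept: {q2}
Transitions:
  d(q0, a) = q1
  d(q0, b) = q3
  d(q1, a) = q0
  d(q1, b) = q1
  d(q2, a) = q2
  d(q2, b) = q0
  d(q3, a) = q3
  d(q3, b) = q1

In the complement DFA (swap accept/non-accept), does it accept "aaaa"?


Trace: q0 -> q1 -> q0 -> q1 -> q0
Final: q0
Original accept: {q2}
Complement: q0 is not in original accept

Yes, complement accepts (original rejects)


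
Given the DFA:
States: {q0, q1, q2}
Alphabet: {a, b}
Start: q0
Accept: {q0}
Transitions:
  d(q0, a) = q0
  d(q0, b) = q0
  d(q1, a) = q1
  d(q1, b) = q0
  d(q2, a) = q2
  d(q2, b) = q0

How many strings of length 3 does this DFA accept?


Enumerating all length-3 strings:
  "aaa" -> q0 [accept]
  "aab" -> q0 [accept]
  "aba" -> q0 [accept]
  "abb" -> q0 [accept]
  "baa" -> q0 [accept]
  "bab" -> q0 [accept]
  "bba" -> q0 [accept]
  "bbb" -> q0 [accept]

8 out of 8


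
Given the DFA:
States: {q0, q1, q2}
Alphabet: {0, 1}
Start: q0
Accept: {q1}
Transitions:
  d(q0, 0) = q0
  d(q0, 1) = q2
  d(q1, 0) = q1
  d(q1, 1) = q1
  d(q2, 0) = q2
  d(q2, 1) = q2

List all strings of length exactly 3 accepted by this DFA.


All strings of length 3: 8 total
Accepted: 0

None


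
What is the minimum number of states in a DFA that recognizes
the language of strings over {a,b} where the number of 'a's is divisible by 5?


States track (count of 'a') mod 5.
Need 5 states: one per remainder 0..4; accept = remainder 0.

5


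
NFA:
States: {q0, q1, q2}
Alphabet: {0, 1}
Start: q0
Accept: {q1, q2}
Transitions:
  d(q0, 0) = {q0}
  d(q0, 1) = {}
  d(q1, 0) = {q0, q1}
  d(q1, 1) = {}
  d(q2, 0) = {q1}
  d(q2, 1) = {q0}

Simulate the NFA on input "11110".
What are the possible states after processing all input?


Start: {q0}
  --1--> {}
  --1--> {}
  --1--> {}
  --1--> {}
  --0--> {}

{} (empty set, no valid transitions)


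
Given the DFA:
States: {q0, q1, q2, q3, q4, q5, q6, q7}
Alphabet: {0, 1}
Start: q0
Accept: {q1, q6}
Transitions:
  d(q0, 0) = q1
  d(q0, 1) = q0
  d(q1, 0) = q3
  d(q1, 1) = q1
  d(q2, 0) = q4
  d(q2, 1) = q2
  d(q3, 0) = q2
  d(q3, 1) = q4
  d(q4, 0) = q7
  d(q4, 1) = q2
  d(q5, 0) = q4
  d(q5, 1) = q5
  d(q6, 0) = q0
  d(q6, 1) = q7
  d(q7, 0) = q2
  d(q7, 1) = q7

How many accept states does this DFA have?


Accept states listed: {q1, q6}
Counting: q1(1) q6(2)

2


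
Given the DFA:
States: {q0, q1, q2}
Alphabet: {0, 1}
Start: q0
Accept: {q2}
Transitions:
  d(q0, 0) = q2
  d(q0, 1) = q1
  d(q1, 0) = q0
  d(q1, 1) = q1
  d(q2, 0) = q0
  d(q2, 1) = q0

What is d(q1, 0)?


Looking up transition d(q1, 0)

q0


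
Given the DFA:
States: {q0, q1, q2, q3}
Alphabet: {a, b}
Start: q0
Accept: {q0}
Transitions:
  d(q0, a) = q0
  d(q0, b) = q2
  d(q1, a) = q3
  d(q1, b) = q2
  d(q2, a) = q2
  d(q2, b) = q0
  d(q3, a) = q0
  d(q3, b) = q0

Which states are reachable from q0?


BFS from q0:
  layer 0: {q0}
  layer 1: {q2}

{q0, q2}


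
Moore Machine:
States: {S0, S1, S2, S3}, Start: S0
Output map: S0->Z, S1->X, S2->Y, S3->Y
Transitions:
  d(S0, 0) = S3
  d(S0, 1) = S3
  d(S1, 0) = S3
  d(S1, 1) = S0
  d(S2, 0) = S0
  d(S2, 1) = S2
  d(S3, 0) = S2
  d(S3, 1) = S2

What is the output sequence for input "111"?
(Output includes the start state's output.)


Start: S0 (output Z)
  --1--> S3 (output Y)
  --1--> S2 (output Y)
  --1--> S2 (output Y)

"ZYYY"


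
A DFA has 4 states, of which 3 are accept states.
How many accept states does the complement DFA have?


Complement swaps accept and non-accept states.
4 - 3 = 1

1


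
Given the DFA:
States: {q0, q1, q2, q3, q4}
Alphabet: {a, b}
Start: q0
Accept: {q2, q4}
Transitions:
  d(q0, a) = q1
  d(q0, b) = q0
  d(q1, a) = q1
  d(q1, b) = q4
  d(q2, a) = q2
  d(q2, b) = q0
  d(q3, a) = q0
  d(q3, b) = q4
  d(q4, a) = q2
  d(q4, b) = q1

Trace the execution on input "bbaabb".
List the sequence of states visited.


Input: bbaabb
d(q0, b) = q0
d(q0, b) = q0
d(q0, a) = q1
d(q1, a) = q1
d(q1, b) = q4
d(q4, b) = q1


q0 -> q0 -> q0 -> q1 -> q1 -> q4 -> q1


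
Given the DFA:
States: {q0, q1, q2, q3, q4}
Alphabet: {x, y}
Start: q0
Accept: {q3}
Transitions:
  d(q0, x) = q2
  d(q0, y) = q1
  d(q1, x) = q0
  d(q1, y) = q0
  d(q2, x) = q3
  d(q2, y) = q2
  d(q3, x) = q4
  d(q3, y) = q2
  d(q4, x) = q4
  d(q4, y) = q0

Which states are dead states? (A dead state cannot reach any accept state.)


Forward reachability from each state:
  q0 -> reaches accept state q3 (live)
  q1 -> reaches accept state q3 (live)
  q2 -> reaches accept state q3 (live)
  q3 -> reaches accept state q3 (live)
  q4 -> reaches accept state q3 (live)

None (all states can reach an accept state)


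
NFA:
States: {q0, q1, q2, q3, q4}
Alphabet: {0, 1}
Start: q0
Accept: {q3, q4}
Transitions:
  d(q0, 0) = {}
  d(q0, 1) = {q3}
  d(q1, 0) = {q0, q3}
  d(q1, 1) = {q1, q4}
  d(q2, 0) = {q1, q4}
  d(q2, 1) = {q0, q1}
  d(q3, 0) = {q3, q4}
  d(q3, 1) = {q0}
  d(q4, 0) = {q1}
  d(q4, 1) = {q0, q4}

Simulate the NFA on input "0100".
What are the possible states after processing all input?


Start: {q0}
  --0--> {}
  --1--> {}
  --0--> {}
  --0--> {}

{} (empty set, no valid transitions)


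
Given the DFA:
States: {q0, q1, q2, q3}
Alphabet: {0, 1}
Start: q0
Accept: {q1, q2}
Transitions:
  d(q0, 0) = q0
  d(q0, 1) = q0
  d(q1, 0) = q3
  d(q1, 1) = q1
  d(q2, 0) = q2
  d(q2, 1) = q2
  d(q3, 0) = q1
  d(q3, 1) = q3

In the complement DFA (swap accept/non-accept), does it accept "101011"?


Trace: q0 -> q0 -> q0 -> q0 -> q0 -> q0 -> q0
Final: q0
Original accept: {q1, q2}
Complement: q0 is not in original accept

Yes, complement accepts (original rejects)


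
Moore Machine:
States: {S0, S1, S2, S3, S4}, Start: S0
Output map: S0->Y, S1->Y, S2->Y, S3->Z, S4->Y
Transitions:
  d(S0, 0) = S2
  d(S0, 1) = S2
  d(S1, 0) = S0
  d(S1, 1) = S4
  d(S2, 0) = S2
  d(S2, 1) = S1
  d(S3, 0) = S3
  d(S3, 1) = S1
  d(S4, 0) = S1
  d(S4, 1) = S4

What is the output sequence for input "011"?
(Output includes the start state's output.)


Start: S0 (output Y)
  --0--> S2 (output Y)
  --1--> S1 (output Y)
  --1--> S4 (output Y)

"YYYY"


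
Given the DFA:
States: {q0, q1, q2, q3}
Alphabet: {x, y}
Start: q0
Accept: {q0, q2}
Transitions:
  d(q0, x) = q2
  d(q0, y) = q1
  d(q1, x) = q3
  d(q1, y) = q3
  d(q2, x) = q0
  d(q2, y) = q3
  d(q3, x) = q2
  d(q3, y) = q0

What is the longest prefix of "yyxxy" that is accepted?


Run the DFA, marking each prefix where the state is accepting:
  "" -> q0 [accept]
  "y" -> q1 [reject]
  "yy" -> q3 [reject]
  "yyx" -> q2 [accept]
  "yyxx" -> q0 [accept]
  "yyxxy" -> q1 [reject]

"yyxx"


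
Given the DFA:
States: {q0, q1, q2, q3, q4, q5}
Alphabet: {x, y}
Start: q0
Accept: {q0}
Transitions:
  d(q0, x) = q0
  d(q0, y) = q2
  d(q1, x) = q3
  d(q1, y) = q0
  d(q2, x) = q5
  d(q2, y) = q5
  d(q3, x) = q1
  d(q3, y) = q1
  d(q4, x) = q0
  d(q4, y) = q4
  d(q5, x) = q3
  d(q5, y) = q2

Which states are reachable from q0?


BFS from q0:
  layer 0: {q0}
  layer 1: {q2}
  layer 2: {q5}
  layer 3: {q3}
  layer 4: {q1}

{q0, q1, q2, q3, q5}


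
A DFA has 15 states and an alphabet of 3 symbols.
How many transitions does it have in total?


Each state has exactly one transition per symbol.
15 * 3 = 45

45


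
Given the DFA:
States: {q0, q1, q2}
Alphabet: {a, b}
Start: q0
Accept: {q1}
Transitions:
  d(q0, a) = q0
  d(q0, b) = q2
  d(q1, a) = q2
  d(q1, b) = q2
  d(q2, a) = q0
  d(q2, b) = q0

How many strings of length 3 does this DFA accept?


Enumerating all length-3 strings:
  "aaa" -> q0 [reject]
  "aab" -> q2 [reject]
  "aba" -> q0 [reject]
  "abb" -> q0 [reject]
  "baa" -> q0 [reject]
  "bab" -> q2 [reject]
  "bba" -> q0 [reject]
  "bbb" -> q2 [reject]

0 out of 8


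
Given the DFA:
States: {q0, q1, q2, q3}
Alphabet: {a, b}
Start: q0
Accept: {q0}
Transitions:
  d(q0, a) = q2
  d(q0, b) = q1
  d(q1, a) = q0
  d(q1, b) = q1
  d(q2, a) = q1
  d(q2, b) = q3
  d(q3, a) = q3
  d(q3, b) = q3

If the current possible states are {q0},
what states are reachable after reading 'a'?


Apply transition on 'a' from each current state:
  d(q0, a) = q2

{q2}


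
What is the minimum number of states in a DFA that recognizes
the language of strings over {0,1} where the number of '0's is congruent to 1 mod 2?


States track (count of '0') mod 2.
Need 2 states: one per remainder 0..1; accept = remainder 1.

2


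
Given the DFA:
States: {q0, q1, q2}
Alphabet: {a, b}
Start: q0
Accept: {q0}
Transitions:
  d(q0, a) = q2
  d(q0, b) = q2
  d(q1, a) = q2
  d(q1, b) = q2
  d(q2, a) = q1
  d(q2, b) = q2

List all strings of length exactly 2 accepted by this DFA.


All strings of length 2: 4 total
Accepted: 0

None


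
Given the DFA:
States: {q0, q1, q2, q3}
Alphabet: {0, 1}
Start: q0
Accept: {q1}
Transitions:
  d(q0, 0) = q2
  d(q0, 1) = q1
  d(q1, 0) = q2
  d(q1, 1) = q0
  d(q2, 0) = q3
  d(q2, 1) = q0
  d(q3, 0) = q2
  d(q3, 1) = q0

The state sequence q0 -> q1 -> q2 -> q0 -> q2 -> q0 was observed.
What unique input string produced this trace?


Trace back each transition to find the symbol:
  q0 --[1]--> q1
  q1 --[0]--> q2
  q2 --[1]--> q0
  q0 --[0]--> q2
  q2 --[1]--> q0

"10101"


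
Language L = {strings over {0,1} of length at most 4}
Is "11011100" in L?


length = 8

No, "11011100" is not in L


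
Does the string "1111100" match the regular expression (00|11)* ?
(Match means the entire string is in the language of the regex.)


|string| = 7; first = '1'; last = '0'

No, "1111100" does not match (00|11)*


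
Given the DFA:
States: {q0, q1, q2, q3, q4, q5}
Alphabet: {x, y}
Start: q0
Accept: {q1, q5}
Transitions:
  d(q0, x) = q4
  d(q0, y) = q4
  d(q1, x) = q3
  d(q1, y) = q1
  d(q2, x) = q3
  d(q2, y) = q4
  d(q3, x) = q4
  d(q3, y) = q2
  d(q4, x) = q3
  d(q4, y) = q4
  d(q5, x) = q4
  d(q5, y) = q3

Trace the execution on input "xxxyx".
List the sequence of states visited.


Input: xxxyx
d(q0, x) = q4
d(q4, x) = q3
d(q3, x) = q4
d(q4, y) = q4
d(q4, x) = q3


q0 -> q4 -> q3 -> q4 -> q4 -> q3


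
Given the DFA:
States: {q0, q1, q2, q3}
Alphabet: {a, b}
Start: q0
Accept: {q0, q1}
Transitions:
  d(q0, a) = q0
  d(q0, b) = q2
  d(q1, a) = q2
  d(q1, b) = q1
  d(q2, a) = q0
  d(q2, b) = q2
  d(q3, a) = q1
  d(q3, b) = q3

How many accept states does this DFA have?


Accept states listed: {q0, q1}
Counting: q0(1) q1(2)

2


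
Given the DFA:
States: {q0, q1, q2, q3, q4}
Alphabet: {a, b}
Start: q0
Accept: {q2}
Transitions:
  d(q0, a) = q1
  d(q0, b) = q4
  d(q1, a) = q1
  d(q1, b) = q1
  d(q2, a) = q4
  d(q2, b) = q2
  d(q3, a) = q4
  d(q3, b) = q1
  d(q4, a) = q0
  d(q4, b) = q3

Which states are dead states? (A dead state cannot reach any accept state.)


Forward reachability from each state:
  q0 -> reaches {q0, q1, q3, q4}, no accept state (dead)
  q1 -> reaches {q1}, no accept state (dead)
  q2 -> reaches accept state q2 (live)
  q3 -> reaches {q0, q1, q3, q4}, no accept state (dead)
  q4 -> reaches {q0, q1, q3, q4}, no accept state (dead)

{q0, q1, q3, q4}


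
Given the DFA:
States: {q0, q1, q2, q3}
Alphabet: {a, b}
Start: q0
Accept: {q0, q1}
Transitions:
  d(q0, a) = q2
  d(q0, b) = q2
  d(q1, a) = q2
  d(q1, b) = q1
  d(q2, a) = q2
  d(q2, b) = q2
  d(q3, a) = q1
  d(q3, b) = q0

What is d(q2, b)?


Looking up transition d(q2, b)

q2


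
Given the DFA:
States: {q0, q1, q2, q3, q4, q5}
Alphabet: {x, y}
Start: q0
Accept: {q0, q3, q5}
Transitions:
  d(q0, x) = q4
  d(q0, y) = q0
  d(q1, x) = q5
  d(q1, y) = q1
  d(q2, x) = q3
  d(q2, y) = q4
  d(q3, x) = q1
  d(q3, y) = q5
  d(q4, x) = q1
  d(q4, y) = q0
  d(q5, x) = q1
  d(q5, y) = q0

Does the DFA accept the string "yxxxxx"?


Trace: q0 -> q0 -> q4 -> q1 -> q5 -> q1 -> q5
Final state: q5
Accept states: {q0, q3, q5}

Yes, accepted (final state q5 is an accept state)


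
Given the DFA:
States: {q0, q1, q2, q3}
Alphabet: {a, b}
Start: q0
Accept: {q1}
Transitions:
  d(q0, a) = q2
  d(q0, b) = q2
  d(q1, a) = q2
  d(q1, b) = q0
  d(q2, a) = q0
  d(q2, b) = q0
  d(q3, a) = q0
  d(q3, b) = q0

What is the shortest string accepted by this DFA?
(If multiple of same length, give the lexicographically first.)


BFS by string length (lex-first path to each state shown):
  len 0: q0<-""
  len 1: q2<-"a"
  len 2: q0<-"aa"
  len 3: q2<-"aaa"
  len 4: q0<-"aaaa"
  len 5: q2<-"aaaaa"
  len 6: q0<-"aaaaaa"
  len 7: q2<-"aaaaaaa"
  len 8: q0<-"aaaaaaaa"

No string accepted (empty language)


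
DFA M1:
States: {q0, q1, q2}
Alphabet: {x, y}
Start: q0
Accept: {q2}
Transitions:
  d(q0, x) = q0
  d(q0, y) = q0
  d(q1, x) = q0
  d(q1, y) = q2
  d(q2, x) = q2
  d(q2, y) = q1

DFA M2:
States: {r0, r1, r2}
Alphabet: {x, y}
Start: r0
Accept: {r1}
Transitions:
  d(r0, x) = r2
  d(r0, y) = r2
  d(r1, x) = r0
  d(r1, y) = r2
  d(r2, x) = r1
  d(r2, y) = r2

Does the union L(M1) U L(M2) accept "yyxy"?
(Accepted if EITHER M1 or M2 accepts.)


M1: final=q0 accepted=False
M2: final=r2 accepted=False

No, union rejects (neither accepts)


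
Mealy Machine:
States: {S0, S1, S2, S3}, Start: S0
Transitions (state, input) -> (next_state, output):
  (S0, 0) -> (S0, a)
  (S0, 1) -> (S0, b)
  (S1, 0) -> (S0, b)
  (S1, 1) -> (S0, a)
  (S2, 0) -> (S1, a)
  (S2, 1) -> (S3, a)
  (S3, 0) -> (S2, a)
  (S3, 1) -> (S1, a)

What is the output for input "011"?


Step-by-step:
  (S0, 0) -> (S0, a)
  (S0, 1) -> (S0, b)
  (S0, 1) -> (S0, b)

"abb"


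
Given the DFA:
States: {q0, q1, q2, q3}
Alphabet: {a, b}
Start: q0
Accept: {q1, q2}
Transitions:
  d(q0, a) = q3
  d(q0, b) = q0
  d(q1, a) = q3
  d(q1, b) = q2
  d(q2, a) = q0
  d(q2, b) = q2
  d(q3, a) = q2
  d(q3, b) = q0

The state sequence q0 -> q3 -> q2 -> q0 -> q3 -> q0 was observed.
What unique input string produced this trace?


Trace back each transition to find the symbol:
  q0 --[a]--> q3
  q3 --[a]--> q2
  q2 --[a]--> q0
  q0 --[a]--> q3
  q3 --[b]--> q0

"aaaab"


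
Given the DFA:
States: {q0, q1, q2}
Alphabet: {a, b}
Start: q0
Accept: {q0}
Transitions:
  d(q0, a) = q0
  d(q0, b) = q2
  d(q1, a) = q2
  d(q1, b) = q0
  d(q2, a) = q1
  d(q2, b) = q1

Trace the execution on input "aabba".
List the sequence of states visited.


Input: aabba
d(q0, a) = q0
d(q0, a) = q0
d(q0, b) = q2
d(q2, b) = q1
d(q1, a) = q2


q0 -> q0 -> q0 -> q2 -> q1 -> q2


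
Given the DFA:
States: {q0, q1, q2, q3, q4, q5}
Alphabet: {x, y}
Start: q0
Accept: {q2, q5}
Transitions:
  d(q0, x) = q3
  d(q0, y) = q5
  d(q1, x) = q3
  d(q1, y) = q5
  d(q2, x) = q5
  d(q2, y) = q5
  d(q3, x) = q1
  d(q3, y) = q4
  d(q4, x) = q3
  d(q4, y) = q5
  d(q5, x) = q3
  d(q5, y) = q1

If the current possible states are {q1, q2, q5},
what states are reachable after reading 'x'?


Apply transition on 'x' from each current state:
  d(q1, x) = q3
  d(q2, x) = q5
  d(q5, x) = q3

{q3, q5}


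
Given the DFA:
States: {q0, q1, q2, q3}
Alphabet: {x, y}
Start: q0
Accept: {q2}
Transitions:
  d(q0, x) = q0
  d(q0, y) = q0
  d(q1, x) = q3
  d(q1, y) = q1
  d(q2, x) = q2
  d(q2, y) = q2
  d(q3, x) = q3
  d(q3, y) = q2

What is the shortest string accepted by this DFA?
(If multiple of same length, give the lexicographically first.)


BFS by string length (lex-first path to each state shown):
  len 0: q0<-""
  len 1: q0<-"x"
  len 2: q0<-"xx"
  len 3: q0<-"xxx"
  len 4: q0<-"xxxx"
  len 5: q0<-"xxxxx"
  len 6: q0<-"xxxxxx"
  len 7: q0<-"xxxxxxx"
  len 8: q0<-"xxxxxxxx"

No string accepted (empty language)


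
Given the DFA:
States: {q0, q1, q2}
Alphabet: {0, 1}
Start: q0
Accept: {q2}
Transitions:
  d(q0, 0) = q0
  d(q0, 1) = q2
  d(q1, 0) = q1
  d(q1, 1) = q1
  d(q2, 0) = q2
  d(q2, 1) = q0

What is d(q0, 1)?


Looking up transition d(q0, 1)

q2


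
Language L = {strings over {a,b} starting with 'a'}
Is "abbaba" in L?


first symbol = 'a'

Yes, "abbaba" is in L


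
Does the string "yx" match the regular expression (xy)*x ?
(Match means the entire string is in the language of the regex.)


|string| = 2; first = 'y'; last = 'x'

No, "yx" does not match (xy)*x


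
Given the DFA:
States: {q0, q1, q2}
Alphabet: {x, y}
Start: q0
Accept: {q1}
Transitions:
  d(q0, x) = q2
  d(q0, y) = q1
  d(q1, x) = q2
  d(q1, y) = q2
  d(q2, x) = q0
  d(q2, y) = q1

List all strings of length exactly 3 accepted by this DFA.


All strings of length 3: 8 total
Accepted: 3

"xxy", "yxy", "yyy"


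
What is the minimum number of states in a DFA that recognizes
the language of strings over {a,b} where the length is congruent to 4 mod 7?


States track (length) mod 7.
Need 7 states: one per remainder 0..6; accept = remainder 4.

7


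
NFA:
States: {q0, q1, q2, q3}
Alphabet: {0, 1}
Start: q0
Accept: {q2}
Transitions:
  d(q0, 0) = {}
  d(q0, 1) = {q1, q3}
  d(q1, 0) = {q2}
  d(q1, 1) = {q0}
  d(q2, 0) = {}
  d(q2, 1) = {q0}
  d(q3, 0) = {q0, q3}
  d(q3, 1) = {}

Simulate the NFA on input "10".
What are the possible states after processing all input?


Start: {q0}
  --1--> {q1, q3}
  --0--> {q0, q2, q3}

{q0, q2, q3}


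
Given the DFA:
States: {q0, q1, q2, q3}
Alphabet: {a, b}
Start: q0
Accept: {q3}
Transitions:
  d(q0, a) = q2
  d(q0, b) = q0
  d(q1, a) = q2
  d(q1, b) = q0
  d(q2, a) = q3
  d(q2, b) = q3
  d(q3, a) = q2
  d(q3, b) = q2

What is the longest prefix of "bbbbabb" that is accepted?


Run the DFA, marking each prefix where the state is accepting:
  "" -> q0 [reject]
  "b" -> q0 [reject]
  "bb" -> q0 [reject]
  "bbb" -> q0 [reject]
  "bbbb" -> q0 [reject]
  "bbbba" -> q2 [reject]
  "bbbbab" -> q3 [accept]
  "bbbbabb" -> q2 [reject]

"bbbbab"


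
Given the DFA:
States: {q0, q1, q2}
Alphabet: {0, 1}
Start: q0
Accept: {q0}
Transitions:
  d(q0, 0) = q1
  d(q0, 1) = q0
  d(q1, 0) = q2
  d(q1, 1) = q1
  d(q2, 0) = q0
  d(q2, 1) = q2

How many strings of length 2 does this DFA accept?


Enumerating all length-2 strings:
  "00" -> q2 [reject]
  "01" -> q1 [reject]
  "10" -> q1 [reject]
  "11" -> q0 [accept]

1 out of 4


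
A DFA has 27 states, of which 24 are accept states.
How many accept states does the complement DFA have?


Complement swaps accept and non-accept states.
27 - 24 = 3

3


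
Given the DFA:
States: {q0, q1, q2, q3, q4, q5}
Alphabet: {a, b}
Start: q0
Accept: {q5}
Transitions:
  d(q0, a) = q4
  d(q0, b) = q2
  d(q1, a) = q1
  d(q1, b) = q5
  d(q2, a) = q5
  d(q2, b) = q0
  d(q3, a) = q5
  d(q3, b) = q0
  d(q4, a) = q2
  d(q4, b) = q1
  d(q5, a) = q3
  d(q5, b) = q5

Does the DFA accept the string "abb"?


Trace: q0 -> q4 -> q1 -> q5
Final state: q5
Accept states: {q5}

Yes, accepted (final state q5 is an accept state)


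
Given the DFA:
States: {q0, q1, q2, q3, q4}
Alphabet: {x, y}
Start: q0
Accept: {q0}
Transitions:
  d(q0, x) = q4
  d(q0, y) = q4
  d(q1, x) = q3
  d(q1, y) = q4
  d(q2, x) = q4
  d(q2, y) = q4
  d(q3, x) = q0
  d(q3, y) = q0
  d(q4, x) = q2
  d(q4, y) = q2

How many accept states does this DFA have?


Accept states listed: {q0}
Counting: q0(1)

1


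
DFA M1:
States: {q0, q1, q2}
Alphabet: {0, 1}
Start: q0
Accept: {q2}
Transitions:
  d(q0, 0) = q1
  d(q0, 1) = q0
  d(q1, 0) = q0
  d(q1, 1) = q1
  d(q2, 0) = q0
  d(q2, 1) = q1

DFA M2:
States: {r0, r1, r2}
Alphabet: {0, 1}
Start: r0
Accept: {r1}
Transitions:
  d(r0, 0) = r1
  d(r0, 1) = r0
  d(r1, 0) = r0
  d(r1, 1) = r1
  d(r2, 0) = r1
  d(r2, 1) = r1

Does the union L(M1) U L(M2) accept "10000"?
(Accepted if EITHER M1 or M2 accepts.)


M1: final=q0 accepted=False
M2: final=r0 accepted=False

No, union rejects (neither accepts)


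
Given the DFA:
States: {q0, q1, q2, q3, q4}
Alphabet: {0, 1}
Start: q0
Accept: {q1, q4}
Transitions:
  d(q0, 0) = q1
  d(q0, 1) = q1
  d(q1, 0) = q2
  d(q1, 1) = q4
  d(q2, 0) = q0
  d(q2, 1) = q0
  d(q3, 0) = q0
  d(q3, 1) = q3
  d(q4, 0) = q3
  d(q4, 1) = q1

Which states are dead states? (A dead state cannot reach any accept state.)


Forward reachability from each state:
  q0 -> reaches accept state q1 (live)
  q1 -> reaches accept state q1 (live)
  q2 -> reaches accept state q1 (live)
  q3 -> reaches accept state q1 (live)
  q4 -> reaches accept state q1 (live)

None (all states can reach an accept state)


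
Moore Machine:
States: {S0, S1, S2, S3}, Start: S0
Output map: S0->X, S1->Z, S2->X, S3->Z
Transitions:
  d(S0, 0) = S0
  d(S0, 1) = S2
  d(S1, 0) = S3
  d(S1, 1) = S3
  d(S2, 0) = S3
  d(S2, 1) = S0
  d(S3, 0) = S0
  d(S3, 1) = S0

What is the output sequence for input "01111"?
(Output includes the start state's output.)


Start: S0 (output X)
  --0--> S0 (output X)
  --1--> S2 (output X)
  --1--> S0 (output X)
  --1--> S2 (output X)
  --1--> S0 (output X)

"XXXXXX"


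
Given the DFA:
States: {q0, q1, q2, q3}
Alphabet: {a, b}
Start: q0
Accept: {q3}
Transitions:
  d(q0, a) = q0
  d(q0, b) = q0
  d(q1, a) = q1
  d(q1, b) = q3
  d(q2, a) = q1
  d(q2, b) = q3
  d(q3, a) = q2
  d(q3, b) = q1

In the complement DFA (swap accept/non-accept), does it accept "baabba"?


Trace: q0 -> q0 -> q0 -> q0 -> q0 -> q0 -> q0
Final: q0
Original accept: {q3}
Complement: q0 is not in original accept

Yes, complement accepts (original rejects)


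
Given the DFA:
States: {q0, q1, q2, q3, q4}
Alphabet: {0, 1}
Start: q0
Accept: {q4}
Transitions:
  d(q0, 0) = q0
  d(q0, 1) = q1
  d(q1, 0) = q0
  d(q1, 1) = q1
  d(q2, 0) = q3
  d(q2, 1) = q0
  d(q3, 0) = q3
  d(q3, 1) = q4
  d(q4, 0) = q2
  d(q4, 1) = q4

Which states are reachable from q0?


BFS from q0:
  layer 0: {q0}
  layer 1: {q1}

{q0, q1}


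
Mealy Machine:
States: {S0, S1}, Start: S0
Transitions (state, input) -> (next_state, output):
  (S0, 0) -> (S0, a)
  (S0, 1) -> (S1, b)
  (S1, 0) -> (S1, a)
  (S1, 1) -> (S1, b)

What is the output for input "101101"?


Step-by-step:
  (S0, 1) -> (S1, b)
  (S1, 0) -> (S1, a)
  (S1, 1) -> (S1, b)
  (S1, 1) -> (S1, b)
  (S1, 0) -> (S1, a)
  (S1, 1) -> (S1, b)

"babbab"


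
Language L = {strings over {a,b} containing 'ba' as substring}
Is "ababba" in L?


'ba' occurs at index 1

Yes, "ababba" is in L


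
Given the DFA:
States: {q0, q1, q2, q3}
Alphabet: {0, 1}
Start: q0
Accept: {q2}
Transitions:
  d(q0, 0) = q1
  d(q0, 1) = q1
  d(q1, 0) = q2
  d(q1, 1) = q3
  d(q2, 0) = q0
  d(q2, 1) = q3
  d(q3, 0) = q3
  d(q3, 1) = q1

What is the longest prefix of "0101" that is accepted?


Run the DFA, marking each prefix where the state is accepting:
  "" -> q0 [reject]
  "0" -> q1 [reject]
  "01" -> q3 [reject]
  "010" -> q3 [reject]
  "0101" -> q1 [reject]

No prefix is accepted


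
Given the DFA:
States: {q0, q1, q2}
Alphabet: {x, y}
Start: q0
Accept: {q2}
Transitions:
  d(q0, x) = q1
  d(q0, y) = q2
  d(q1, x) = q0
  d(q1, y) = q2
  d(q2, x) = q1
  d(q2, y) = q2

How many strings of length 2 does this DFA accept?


Enumerating all length-2 strings:
  "xx" -> q0 [reject]
  "xy" -> q2 [accept]
  "yx" -> q1 [reject]
  "yy" -> q2 [accept]

2 out of 4


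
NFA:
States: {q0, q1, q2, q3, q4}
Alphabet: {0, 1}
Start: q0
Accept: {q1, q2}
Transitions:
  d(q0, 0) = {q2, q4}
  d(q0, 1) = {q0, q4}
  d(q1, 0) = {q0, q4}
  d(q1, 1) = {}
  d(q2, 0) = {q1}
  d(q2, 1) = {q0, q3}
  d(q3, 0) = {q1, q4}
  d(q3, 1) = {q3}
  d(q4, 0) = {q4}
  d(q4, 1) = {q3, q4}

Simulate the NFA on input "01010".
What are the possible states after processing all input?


Start: {q0}
  --0--> {q2, q4}
  --1--> {q0, q3, q4}
  --0--> {q1, q2, q4}
  --1--> {q0, q3, q4}
  --0--> {q1, q2, q4}

{q1, q2, q4}


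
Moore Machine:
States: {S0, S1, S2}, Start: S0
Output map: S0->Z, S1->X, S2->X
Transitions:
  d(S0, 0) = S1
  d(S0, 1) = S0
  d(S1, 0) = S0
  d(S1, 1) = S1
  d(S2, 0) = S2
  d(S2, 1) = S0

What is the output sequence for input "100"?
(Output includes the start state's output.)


Start: S0 (output Z)
  --1--> S0 (output Z)
  --0--> S1 (output X)
  --0--> S0 (output Z)

"ZZXZ"


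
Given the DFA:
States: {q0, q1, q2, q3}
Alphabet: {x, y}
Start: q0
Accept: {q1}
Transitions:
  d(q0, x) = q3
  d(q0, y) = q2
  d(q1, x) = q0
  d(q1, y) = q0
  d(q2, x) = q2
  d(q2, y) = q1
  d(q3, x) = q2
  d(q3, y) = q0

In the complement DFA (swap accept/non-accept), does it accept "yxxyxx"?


Trace: q0 -> q2 -> q2 -> q2 -> q1 -> q0 -> q3
Final: q3
Original accept: {q1}
Complement: q3 is not in original accept

Yes, complement accepts (original rejects)


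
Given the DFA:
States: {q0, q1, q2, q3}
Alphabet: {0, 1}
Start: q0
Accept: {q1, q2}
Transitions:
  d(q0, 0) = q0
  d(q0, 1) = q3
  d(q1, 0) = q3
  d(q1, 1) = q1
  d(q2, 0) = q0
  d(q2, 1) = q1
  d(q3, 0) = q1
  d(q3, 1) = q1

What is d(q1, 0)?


Looking up transition d(q1, 0)

q3


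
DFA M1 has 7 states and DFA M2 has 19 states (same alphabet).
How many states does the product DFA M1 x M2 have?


Product construction pairs every M1 state with every M2 state.
7 * 19 = 133

133


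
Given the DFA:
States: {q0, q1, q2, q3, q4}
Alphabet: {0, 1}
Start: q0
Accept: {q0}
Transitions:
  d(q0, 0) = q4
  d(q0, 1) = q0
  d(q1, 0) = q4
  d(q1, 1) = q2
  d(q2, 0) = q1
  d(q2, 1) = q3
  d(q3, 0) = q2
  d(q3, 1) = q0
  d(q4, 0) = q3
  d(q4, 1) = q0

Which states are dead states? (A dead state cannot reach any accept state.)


Forward reachability from each state:
  q0 -> reaches accept state q0 (live)
  q1 -> reaches accept state q0 (live)
  q2 -> reaches accept state q0 (live)
  q3 -> reaches accept state q0 (live)
  q4 -> reaches accept state q0 (live)

None (all states can reach an accept state)


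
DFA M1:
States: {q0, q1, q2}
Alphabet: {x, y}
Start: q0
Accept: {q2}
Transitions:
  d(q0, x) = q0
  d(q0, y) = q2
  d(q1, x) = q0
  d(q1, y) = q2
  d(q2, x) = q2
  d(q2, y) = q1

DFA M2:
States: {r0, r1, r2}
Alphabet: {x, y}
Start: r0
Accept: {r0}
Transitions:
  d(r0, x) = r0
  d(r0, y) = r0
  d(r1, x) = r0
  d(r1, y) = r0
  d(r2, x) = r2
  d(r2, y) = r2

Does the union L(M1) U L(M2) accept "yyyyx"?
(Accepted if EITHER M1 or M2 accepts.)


M1: final=q0 accepted=False
M2: final=r0 accepted=True

Yes, union accepts


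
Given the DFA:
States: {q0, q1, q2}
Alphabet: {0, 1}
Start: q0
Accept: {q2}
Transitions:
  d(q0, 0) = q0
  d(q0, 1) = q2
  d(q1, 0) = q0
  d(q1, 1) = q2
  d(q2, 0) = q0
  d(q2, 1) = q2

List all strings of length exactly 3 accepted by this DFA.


All strings of length 3: 8 total
Accepted: 4

"001", "011", "101", "111"


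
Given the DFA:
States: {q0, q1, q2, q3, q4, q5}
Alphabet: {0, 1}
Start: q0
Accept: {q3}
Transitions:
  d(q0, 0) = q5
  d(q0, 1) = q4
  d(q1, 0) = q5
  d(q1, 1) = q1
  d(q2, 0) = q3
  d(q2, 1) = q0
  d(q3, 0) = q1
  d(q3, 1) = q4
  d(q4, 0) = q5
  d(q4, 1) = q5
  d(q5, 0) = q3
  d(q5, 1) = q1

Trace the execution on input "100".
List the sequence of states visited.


Input: 100
d(q0, 1) = q4
d(q4, 0) = q5
d(q5, 0) = q3


q0 -> q4 -> q5 -> q3


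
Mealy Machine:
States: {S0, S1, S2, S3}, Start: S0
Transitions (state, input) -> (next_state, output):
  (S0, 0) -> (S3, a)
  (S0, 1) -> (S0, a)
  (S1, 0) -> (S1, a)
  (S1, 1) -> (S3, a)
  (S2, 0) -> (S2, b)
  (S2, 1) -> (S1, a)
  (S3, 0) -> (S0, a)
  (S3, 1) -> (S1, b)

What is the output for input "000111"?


Step-by-step:
  (S0, 0) -> (S3, a)
  (S3, 0) -> (S0, a)
  (S0, 0) -> (S3, a)
  (S3, 1) -> (S1, b)
  (S1, 1) -> (S3, a)
  (S3, 1) -> (S1, b)

"aaabab"


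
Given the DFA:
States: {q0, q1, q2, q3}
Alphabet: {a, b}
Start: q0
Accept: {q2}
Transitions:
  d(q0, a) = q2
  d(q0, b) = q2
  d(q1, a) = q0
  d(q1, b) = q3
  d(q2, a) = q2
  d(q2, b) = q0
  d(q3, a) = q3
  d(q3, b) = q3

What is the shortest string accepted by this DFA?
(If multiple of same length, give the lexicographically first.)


BFS by string length (lex-first path to each state shown):
  len 0: q0<-""
  len 1: q2<-"a"
Found accept state at length 1.

"a"


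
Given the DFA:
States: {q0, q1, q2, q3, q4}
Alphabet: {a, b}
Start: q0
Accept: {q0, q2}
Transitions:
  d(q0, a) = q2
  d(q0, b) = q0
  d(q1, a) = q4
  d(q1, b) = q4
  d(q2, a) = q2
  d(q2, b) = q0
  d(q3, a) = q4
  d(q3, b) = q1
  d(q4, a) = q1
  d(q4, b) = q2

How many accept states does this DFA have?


Accept states listed: {q0, q2}
Counting: q0(1) q2(2)

2


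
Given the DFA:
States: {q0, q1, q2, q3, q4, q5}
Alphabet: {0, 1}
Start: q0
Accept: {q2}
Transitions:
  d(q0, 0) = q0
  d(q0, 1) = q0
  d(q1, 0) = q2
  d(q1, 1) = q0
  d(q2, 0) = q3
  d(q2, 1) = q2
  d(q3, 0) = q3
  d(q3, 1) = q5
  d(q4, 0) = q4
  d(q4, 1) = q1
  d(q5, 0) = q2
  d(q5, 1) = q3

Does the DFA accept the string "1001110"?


Trace: q0 -> q0 -> q0 -> q0 -> q0 -> q0 -> q0 -> q0
Final state: q0
Accept states: {q2}

No, rejected (final state q0 is not an accept state)
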